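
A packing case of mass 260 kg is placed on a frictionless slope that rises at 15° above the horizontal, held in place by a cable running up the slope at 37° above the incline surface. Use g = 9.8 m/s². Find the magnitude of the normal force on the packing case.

N ≈ 1960 N

Take axes along and perpendicular to the incline. Weight components: W sin 15° = 659.5 N down-slope, W cos 15° = 2461 N into the surface.
Along incline: T cos 37° = W sin 15° → T = 825.7 N.
Perpendicular: N = W cos 15° − T sin 37° = 1964 N.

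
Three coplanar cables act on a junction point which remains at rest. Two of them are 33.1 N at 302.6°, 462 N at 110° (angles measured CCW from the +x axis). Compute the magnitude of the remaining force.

Sum the known components: ΣF_x = -140.2 N, ΣF_y = 406.3 N.
For equilibrium the remaining force must supply (−ΣF_x, −ΣF_y) = (140.2, -406.3) N.
Magnitude = √((140.2)² + (-406.3)²) = 429.8 N; direction = atan2(-406.3, 140.2) = 289.0°.

F ≈ 430 N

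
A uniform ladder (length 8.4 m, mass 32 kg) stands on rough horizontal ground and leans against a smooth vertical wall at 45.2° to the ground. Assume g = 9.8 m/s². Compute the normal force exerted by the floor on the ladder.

N_floor ≈ 314 N

ΣF_y = 0: N_floor = 32×9.8 = 313.6 N.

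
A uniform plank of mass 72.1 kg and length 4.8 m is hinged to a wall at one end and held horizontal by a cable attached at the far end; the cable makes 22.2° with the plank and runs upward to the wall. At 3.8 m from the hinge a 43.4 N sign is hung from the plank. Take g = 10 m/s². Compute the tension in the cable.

Take torques about the hinge: T sin 22.2° · 4.8 = 72.1×10×2.4 + 43.4×3.8 = 1895.3 N·m.
So T = 1895.3 / (0.3778 × 4.8) = 1045 N.

T ≈ 1050 N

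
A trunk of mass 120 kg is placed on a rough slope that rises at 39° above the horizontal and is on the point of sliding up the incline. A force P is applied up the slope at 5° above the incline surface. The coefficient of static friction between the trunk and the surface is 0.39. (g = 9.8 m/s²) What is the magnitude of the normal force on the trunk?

N ≈ 821 N

On the verge of sliding up the incline, friction equals μN and acts down the slope.
Perpendicular: N + P sin 5° = W cos 39° = 913.9 N.
Along incline: P cos 5° = W sin 39° + μN  with W sin 39° = 740.1 N.
Solving the pair for P and N: P = 1064 N, N = 821.2 N (and f = μN = 320.3 N).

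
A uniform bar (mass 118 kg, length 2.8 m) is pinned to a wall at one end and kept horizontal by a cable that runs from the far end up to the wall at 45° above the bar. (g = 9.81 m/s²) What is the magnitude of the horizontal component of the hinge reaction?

H_x ≈ 579 N

Take torques about the hinge: T sin 45° · 2.8 = 118×9.81×1.4 = 1620.6 N·m.
So T = 1620.6 / (0.7071 × 2.8) = 818.53 N.
ΣF_x = 0: H_x = T cos 45° = 578.79 N.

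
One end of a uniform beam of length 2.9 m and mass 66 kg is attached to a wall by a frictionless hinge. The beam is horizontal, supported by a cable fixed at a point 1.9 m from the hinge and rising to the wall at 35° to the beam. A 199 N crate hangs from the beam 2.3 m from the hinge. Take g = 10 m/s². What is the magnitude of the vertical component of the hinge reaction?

|H_y| ≈ 114 N

Take torques about the hinge: T sin 35° · 1.9 = 66×10×1.45 + 199×2.3 = 1414.7 N·m.
So T = 1414.7 / (0.5736 × 1.9) = 1298.1 N.
ΣF_y = 0: H_y = (66×10 + 199) − T sin 35° = 859 − 744.58 = 114.42 N.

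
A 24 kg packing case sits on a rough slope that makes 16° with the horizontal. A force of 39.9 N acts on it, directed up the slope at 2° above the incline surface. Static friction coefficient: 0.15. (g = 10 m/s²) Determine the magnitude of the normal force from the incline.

Axes along / perpendicular to the incline. W sin 16° = 66.15 N down-slope; W cos 16° = 230.7 N into the surface.
Perpendicular: N = W cos 16° − P sin 2° = 230.7 − 1.392 = 229.3 N.
Along incline: P cos 2° + f = W sin 16° (friction acts up-slope) → f = 66.15 − 39.88 = 26.28 N.
|f| = 26.28 N ≤ μN = 34.4 N, so the packing case is indeed static.

N ≈ 229 N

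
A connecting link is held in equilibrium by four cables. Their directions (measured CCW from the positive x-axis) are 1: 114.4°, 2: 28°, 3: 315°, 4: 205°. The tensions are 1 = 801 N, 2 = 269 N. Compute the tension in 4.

Resolve: ΣF_x = 801 cos 114.4° + 269 cos 28° + T_3 cos 315° + T_4 cos 205° = 0.
        ΣF_y = 801 sin 114.4° + 269 sin 28° + T_3 sin 315° + T_4 sin 205° = 0.
The known terms sum to (-93.38, 855.7) N, so 0.7071 T_3 − 0.9063 T_4 = 93.38 and -0.7071 T_3 − 0.4226 T_4 = -855.7.
Solving simultaneously: T_3 = 867.3 N, T_4 = 573.7 N.

T_4 ≈ 574 N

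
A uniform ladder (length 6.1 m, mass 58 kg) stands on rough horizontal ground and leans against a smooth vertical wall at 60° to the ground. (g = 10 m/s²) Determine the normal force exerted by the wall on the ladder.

Torques about the foot: N_wall · 6.1 sin 60° = 58×10×3.05 cos 60° → N_wall = 167.43 N.

N_wall ≈ 167 N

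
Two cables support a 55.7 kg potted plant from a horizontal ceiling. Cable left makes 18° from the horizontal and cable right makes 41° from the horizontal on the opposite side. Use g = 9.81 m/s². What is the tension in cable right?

Weight W = 55.7 × 9.81 = 546.4 N acts straight down.
Horizontal: T_left cos 18° = T_right cos 41°  →  T_left = 0.7935 T_right.
Vertical: T_left sin 18° + T_right sin 41° = 546.4.
Substituting the horizontal relation into the vertical equation gives 0.9013 T_right = 546.4, so T_right = 606.3 N.

T_right ≈ 606 N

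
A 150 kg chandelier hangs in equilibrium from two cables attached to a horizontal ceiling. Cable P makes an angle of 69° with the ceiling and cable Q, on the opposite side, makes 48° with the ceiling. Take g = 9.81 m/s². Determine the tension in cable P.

Weight W = 150 × 9.81 = 1472 N acts straight down.
Horizontal: T_P cos 69° = T_Q cos 48°  →  T_Q = 0.5356 T_P.
Vertical: T_P sin 69° + T_Q sin 48° = 1472.
Substituting the horizontal relation into the vertical equation gives 1.332 T_P = 1472, so T_P = 1105 N.

T_P ≈ 1110 N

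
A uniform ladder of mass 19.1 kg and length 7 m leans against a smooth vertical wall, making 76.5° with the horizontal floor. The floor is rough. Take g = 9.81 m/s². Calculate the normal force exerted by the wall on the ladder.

Torques about the foot: N_wall · 7 sin 76.5° = 19.1×9.81×3.5 cos 76.5° → N_wall = 22.492 N.

N_wall ≈ 22.5 N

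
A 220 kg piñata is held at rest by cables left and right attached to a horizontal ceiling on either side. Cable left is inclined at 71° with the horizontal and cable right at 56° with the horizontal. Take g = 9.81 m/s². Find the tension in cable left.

Weight W = 220 × 9.81 = 2158 N acts straight down.
Horizontal: T_left cos 71° = T_right cos 56°  →  T_right = 0.5822 T_left.
Vertical: T_left sin 71° + T_right sin 56° = 2158.
Substituting the horizontal relation into the vertical equation gives 1.428 T_left = 2158, so T_left = 1511 N.

T_left ≈ 1510 N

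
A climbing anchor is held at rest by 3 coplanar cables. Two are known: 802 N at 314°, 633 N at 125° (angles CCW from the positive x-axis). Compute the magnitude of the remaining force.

Sum the known components: ΣF_x = 194 N, ΣF_y = -58.39 N.
For equilibrium the remaining force must supply (−ΣF_x, −ΣF_y) = (-194, 58.39) N.
Magnitude = √((-194)² + (58.39)²) = 202.6 N; direction = atan2(58.39, -194) = 163.3°.

F ≈ 203 N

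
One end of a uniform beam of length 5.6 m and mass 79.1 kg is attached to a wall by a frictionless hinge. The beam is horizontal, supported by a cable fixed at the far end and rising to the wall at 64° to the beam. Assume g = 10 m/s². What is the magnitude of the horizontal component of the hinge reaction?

Take torques about the hinge: T sin 64° · 5.6 = 79.1×10×2.8 = 2214.8 N·m.
So T = 2214.8 / (0.8988 × 5.6) = 440.03 N.
ΣF_x = 0: H_x = T cos 64° = 192.9 N.

H_x ≈ 193 N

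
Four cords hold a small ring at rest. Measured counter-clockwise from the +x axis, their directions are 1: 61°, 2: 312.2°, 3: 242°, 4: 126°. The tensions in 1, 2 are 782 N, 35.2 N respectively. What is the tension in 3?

T_3 ≈ 793 N

Resolve: ΣF_x = 782 cos 61° + 35.2 cos 312.2° + T_3 cos 242° + T_4 cos 126° = 0.
        ΣF_y = 782 sin 61° + 35.2 sin 312.2° + T_3 sin 242° + T_4 sin 126° = 0.
The known terms sum to (402.8, 657.9) N, so -0.4695 T_3 − 0.5878 T_4 = -402.8 and -0.8829 T_3 + 0.8090 T_4 = -657.9.
Solving simultaneously: T_3 = 792.8 N, T_4 = 52.03 N.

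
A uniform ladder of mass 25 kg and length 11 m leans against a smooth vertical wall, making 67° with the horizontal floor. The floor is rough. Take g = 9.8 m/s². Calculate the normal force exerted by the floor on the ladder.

N_floor ≈ 245 N

ΣF_y = 0: N_floor = 25×9.8 = 245 N.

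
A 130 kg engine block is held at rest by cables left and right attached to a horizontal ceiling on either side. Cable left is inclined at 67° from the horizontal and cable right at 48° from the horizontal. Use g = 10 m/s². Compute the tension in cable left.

T_left ≈ 960 N

Weight W = 130 × 10 = 1300 N acts straight down.
Horizontal: T_left cos 67° = T_right cos 48°  →  T_right = 0.5839 T_left.
Vertical: T_left sin 67° + T_right sin 48° = 1300.
Substituting the horizontal relation into the vertical equation gives 1.354 T_left = 1300, so T_left = 959.8 N.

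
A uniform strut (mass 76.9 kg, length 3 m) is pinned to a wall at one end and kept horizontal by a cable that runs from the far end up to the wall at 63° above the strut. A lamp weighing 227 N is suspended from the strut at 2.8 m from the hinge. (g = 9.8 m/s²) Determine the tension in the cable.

T ≈ 661 N

Take torques about the hinge: T sin 63° · 3 = 76.9×9.8×1.5 + 227×2.8 = 1766 N·m.
So T = 1766 / (0.8910 × 3) = 660.69 N.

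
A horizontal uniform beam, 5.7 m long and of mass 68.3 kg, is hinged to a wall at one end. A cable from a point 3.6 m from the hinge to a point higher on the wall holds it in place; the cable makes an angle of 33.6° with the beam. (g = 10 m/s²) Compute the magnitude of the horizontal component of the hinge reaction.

Take torques about the hinge: T sin 33.6° · 3.6 = 68.3×10×2.85 = 1946.5 N·m.
So T = 1946.5 / (0.5534 × 3.6) = 977.08 N.
ΣF_x = 0: H_x = T cos 33.6° = 813.83 N.

H_x ≈ 814 N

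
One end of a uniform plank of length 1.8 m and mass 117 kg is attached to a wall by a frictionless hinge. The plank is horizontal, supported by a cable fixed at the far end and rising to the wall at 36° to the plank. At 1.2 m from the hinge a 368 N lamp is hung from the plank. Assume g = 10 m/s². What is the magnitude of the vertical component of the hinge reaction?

|H_y| ≈ 708 N

Take torques about the hinge: T sin 36° · 1.8 = 117×10×0.9 + 368×1.2 = 1494.6 N·m.
So T = 1494.6 / (0.5878 × 1.8) = 1412.6 N.
ΣF_y = 0: H_y = (117×10 + 368) − T sin 36° = 1538 − 830.33 = 707.67 N.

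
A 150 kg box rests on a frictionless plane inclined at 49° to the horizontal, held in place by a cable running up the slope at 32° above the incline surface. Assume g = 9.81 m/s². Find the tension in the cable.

Take axes along and perpendicular to the incline. Weight components: W sin 49° = 1111 N down-slope, W cos 49° = 965.4 N into the surface.
Along incline: T cos 32° = W sin 49° → T = 1310 N.
Perpendicular: N = W cos 49° − T sin 32° = 271.4 N.

T ≈ 1310 N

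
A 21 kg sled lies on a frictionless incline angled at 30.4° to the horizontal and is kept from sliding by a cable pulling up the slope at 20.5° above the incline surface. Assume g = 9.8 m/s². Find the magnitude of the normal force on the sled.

N ≈ 139 N

Take axes along and perpendicular to the incline. Weight components: W sin 30.4° = 104.1 N down-slope, W cos 30.4° = 177.5 N into the surface.
Along incline: T cos 20.5° = W sin 30.4° → T = 111.2 N.
Perpendicular: N = W cos 30.4° − T sin 20.5° = 138.6 N.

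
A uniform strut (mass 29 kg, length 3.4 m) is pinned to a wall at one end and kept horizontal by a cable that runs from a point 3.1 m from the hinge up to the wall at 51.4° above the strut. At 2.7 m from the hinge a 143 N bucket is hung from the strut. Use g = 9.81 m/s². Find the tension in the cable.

T ≈ 359 N

Take torques about the hinge: T sin 51.4° · 3.1 = 29×9.81×1.7 + 143×2.7 = 869.73 N·m.
So T = 869.73 / (0.7815 × 3.1) = 358.99 N.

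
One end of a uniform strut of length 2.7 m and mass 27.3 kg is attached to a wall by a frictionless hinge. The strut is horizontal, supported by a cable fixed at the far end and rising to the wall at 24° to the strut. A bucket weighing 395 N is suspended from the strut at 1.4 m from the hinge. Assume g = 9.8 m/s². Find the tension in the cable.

Take torques about the hinge: T sin 24° · 2.7 = 27.3×9.8×1.35 + 395×1.4 = 914.18 N·m.
So T = 914.18 / (0.4067 × 2.7) = 832.44 N.

T ≈ 832 N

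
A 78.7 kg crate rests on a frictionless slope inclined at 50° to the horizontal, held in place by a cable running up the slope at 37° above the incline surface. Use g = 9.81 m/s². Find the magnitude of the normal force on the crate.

Take axes along and perpendicular to the incline. Weight components: W sin 50° = 591.4 N down-slope, W cos 50° = 496.3 N into the surface.
Along incline: T cos 37° = W sin 50° → T = 740.5 N.
Perpendicular: N = W cos 50° − T sin 37° = 50.59 N.

N ≈ 50.6 N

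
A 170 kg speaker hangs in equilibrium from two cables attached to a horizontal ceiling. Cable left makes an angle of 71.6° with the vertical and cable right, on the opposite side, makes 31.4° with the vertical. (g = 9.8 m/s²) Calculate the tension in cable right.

Angles from the horizontal: cable left is 90° − 71.6° = 18.4°, cable right is 90° − 31.4° = 58.6°.
Weight W = 170 × 9.8 = 1666 N acts straight down.
Horizontal: T_left cos 18.4° = T_right cos 58.6°  →  T_left = 0.5491 T_right.
Vertical: T_left sin 18.4° + T_right sin 58.6° = 1666.
Substituting the horizontal relation into the vertical equation gives 1.027 T_right = 1666, so T_right = 1622 N.

T_right ≈ 1620 N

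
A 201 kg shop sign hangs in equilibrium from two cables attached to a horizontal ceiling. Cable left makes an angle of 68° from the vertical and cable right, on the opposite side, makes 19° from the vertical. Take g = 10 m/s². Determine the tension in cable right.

Angles from the horizontal: cable left is 90° − 68° = 22°, cable right is 90° − 19° = 71°.
Weight W = 201 × 10 = 2010 N acts straight down.
Horizontal: T_left cos 22° = T_right cos 71°  →  T_left = 0.3511 T_right.
Vertical: T_left sin 22° + T_right sin 71° = 2010.
Substituting the horizontal relation into the vertical equation gives 1.077 T_right = 2010, so T_right = 1866 N.

T_right ≈ 1870 N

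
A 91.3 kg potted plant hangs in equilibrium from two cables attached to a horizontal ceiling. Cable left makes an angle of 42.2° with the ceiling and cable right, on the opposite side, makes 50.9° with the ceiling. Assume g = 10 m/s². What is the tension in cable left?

Weight W = 91.3 × 10 = 913 N acts straight down.
Horizontal: T_left cos 42.2° = T_right cos 50.9°  →  T_right = 1.175 T_left.
Vertical: T_left sin 42.2° + T_right sin 50.9° = 913.
Substituting the horizontal relation into the vertical equation gives 1.583 T_left = 913, so T_left = 576.7 N.

T_left ≈ 577 N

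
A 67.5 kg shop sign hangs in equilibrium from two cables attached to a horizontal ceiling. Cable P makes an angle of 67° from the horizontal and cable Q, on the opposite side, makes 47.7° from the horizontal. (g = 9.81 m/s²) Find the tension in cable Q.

T_Q ≈ 285 N

Weight W = 67.5 × 9.81 = 662.2 N acts straight down.
Horizontal: T_P cos 67° = T_Q cos 47.7°  →  T_P = 1.722 T_Q.
Vertical: T_P sin 67° + T_Q sin 47.7° = 662.2.
Substituting the horizontal relation into the vertical equation gives 2.325 T_Q = 662.2, so T_Q = 284.8 N.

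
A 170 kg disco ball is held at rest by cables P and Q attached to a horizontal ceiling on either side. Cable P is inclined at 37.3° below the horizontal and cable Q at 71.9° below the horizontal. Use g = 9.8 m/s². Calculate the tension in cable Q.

T_Q ≈ 1400 N

Weight W = 170 × 9.8 = 1666 N acts straight down.
Horizontal: T_P cos 37.3° = T_Q cos 71.9°  →  T_P = 0.3906 T_Q.
Vertical: T_P sin 37.3° + T_Q sin 71.9° = 1666.
Substituting the horizontal relation into the vertical equation gives 1.187 T_Q = 1666, so T_Q = 1403 N.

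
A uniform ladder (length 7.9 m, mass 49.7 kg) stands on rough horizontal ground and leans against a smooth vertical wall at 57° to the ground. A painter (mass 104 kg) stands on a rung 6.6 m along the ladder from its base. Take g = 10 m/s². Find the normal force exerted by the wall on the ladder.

Torques about the foot: N_wall · 7.9 sin 57° = 49.7×10×3.95 cos 57° + 104×10×6.6 cos 57° → N_wall = 725.62 N.

N_wall ≈ 726 N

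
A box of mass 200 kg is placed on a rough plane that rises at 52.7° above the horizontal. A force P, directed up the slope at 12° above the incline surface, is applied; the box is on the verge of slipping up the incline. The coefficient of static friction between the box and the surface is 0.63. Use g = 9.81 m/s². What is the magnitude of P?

P ≈ 2080 N

On the verge of sliding up the incline, friction equals μN and acts down the slope.
Perpendicular: N + P sin 12° = W cos 52.7° = 1189 N.
Along incline: P cos 12° = W sin 52.7° + μN  with W sin 52.7° = 1561 N.
Solving the pair for P and N: P = 2082 N, N = 756 N (and f = μN = 476.3 N).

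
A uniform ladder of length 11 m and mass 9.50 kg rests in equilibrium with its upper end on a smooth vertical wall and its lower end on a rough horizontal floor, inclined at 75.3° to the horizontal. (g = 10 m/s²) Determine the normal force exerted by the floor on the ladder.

N_floor ≈ 95 N

ΣF_y = 0: N_floor = 9.50×10 = 95 N.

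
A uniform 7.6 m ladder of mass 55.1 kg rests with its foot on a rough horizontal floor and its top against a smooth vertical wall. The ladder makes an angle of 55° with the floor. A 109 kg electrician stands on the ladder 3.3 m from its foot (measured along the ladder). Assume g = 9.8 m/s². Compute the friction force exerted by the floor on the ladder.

Torques about the foot: N_wall · 7.6 sin 55° = 55.1×9.8×3.8 cos 55° + 109×9.8×3.3 cos 55° → N_wall = 513.82 N.
ΣF_x = 0: f_floor = N_wall = 513.82 N.

f ≈ 514 N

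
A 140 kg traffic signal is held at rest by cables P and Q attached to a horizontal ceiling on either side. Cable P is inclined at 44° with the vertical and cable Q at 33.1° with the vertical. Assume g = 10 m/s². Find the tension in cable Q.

T_Q ≈ 998 N

Angles from the horizontal: cable P is 90° − 44° = 46°, cable Q is 90° − 33.1° = 56.9°.
Weight W = 140 × 10 = 1400 N acts straight down.
Horizontal: T_P cos 46° = T_Q cos 56.9°  →  T_P = 0.7861 T_Q.
Vertical: T_P sin 46° + T_Q sin 56.9° = 1400.
Substituting the horizontal relation into the vertical equation gives 1.403 T_Q = 1400, so T_Q = 997.7 N.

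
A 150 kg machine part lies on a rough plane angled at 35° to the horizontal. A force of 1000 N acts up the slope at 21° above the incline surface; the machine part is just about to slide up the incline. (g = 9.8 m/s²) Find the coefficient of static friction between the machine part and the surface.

On the verge of sliding up the incline, friction is at its maximum μN and acts down the slope.
Perpendicular to incline: N = W cos 35° − P sin 21° = 1204 − 358.4 = 845.8 N.
Along incline: P cos 21° − μN = W sin 35° → μ = −(W sin 35° − P cos 21°) / N = 0.1069.

μ ≈ 0.107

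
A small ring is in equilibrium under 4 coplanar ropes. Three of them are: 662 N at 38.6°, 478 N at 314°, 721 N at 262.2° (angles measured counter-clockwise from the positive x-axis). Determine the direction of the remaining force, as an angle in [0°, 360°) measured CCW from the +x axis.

Sum the known components: ΣF_x = 751.6 N, ΣF_y = -645.2 N.
For equilibrium the remaining force must supply (−ΣF_x, −ΣF_y) = (-751.6, 645.2) N.
Magnitude = √((-751.6)² + (645.2)²) = 990.5 N; direction = atan2(645.2, -751.6) = 139.4°.

θ ≈ 139°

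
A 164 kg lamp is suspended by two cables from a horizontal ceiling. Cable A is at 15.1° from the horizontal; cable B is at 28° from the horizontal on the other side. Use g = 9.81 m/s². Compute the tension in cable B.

Weight W = 164 × 9.81 = 1609 N acts straight down.
Horizontal: T_A cos 15.1° = T_B cos 28°  →  T_A = 0.9145 T_B.
Vertical: T_A sin 15.1° + T_B sin 28° = 1609.
Substituting the horizontal relation into the vertical equation gives 0.7077 T_B = 1609, so T_B = 2273 N.

T_B ≈ 2270 N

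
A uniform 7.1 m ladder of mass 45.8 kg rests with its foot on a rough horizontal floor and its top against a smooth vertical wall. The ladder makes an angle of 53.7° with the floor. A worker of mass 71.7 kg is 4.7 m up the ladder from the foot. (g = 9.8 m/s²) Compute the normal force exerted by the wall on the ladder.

N_wall ≈ 507 N

Torques about the foot: N_wall · 7.1 sin 53.7° = 45.8×9.8×3.55 cos 53.7° + 71.7×9.8×4.7 cos 53.7° → N_wall = 506.53 N.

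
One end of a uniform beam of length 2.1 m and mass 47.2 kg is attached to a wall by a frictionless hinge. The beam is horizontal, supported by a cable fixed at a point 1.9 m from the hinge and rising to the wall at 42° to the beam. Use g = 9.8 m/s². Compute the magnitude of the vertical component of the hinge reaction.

|H_y| ≈ 207 N

Take torques about the hinge: T sin 42° · 1.9 = 47.2×9.8×1.05 = 485.69 N·m.
So T = 485.69 / (0.6691 × 1.9) = 382.03 N.
ΣF_y = 0: H_y = (47.2×9.8) − T sin 42° = 462.56 − 255.63 = 206.93 N.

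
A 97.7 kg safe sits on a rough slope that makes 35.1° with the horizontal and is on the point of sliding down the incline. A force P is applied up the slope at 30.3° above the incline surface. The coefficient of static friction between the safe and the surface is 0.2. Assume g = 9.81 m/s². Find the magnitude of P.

On the verge of sliding down the incline, friction equals μN and acts up the slope.
Perpendicular: N + P sin 30.3° = W cos 35.1° = 784.1 N.
Along incline: P cos 30.3° + μN = W sin 35.1° with W sin 35.1° = 551.1 N.
Solving the pair for P and N: P = 517.1 N, N = 523.3 N (and f = μN = 104.7 N).

P ≈ 517 N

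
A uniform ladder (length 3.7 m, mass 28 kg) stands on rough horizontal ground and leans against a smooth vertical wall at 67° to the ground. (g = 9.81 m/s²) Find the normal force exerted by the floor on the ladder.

ΣF_y = 0: N_floor = 28×9.81 = 274.68 N.

N_floor ≈ 275 N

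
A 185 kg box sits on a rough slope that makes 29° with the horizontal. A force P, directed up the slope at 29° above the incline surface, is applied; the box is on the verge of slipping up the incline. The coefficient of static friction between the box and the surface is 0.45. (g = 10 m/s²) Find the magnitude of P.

On the verge of sliding up the incline, friction equals μN and acts down the slope.
Perpendicular: N + P sin 29° = W cos 29° = 1618 N.
Along incline: P cos 29° = W sin 29° + μN  with W sin 29° = 896.9 N.
Solving the pair for P and N: P = 1487 N, N = 897.1 N (and f = μN = 403.7 N).

P ≈ 1490 N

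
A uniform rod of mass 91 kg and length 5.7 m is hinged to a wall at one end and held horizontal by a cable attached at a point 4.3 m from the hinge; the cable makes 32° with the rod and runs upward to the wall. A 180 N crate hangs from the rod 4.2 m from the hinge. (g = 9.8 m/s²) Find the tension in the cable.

T ≈ 1450 N

Take torques about the hinge: T sin 32° · 4.3 = 91×9.8×2.85 + 180×4.2 = 3297.6 N·m.
So T = 3297.6 / (0.5299 × 4.3) = 1447.2 N.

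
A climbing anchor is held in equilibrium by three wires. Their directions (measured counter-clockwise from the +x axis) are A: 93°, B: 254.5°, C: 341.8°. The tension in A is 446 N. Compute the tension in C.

T_C ≈ 142 N

Resolve: ΣF_x = 446 cos 93° + T_B cos 254.5° + T_C cos 341.8° = 0.
        ΣF_y = 446 sin 93° + T_B sin 254.5° + T_C sin 341.8° = 0.
The known terms sum to (-23.34, 445.4) N, so -0.2672 T_B + 0.9500 T_C = 23.34 and -0.9636 T_B − 0.3123 T_C = -445.4.
Solving simultaneously: T_B = 416.3 N, T_C = 141.7 N.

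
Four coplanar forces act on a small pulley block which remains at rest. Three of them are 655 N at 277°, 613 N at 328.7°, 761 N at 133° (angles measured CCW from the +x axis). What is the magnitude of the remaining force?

Sum the known components: ΣF_x = 84.61 N, ΣF_y = -412 N.
For equilibrium the remaining force must supply (−ΣF_x, −ΣF_y) = (-84.61, 412) N.
Magnitude = √((-84.61)² + (412)²) = 420.6 N; direction = atan2(412, -84.61) = 101.6°.

F ≈ 421 N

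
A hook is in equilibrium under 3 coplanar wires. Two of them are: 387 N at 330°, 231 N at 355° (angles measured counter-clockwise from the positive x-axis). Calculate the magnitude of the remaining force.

Sum the known components: ΣF_x = 565.3 N, ΣF_y = -213.6 N.
For equilibrium the remaining force must supply (−ΣF_x, −ΣF_y) = (-565.3, 213.6) N.
Magnitude = √((-565.3)² + (213.6)²) = 604.3 N; direction = atan2(213.6, -565.3) = 159.3°.

F ≈ 604 N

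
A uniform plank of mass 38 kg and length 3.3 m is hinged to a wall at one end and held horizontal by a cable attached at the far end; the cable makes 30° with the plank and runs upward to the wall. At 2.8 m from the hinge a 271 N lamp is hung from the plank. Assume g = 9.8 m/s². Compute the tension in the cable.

Take torques about the hinge: T sin 30° · 3.3 = 38×9.8×1.65 + 271×2.8 = 1373.3 N·m.
So T = 1373.3 / (0.5000 × 3.3) = 832.28 N.

T ≈ 832 N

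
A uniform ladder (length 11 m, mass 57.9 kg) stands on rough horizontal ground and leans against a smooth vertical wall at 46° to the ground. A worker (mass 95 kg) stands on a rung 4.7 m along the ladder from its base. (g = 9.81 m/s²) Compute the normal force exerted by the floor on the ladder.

ΣF_y = 0: N_floor = 57.9×9.81 + 95×9.81 = 1499.9 N.

N_floor ≈ 1500 N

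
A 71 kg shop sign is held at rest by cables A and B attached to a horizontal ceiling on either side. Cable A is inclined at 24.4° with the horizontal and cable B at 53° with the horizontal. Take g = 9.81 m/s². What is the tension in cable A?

Weight W = 71 × 9.81 = 696.5 N acts straight down.
Horizontal: T_A cos 24.4° = T_B cos 53°  →  T_B = 1.513 T_A.
Vertical: T_A sin 24.4° + T_B sin 53° = 696.5.
Substituting the horizontal relation into the vertical equation gives 1.622 T_A = 696.5, so T_A = 429.5 N.

T_A ≈ 430 N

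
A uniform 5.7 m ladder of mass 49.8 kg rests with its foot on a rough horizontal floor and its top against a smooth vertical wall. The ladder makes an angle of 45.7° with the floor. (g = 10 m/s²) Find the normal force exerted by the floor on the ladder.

ΣF_y = 0: N_floor = 49.8×10 = 498 N.

N_floor ≈ 498 N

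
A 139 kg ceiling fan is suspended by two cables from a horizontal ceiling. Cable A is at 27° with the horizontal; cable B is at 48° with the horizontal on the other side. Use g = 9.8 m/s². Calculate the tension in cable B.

T_B ≈ 1260 N

Weight W = 139 × 9.8 = 1362 N acts straight down.
Horizontal: T_A cos 27° = T_B cos 48°  →  T_A = 0.751 T_B.
Vertical: T_A sin 27° + T_B sin 48° = 1362.
Substituting the horizontal relation into the vertical equation gives 1.084 T_B = 1362, so T_B = 1257 N.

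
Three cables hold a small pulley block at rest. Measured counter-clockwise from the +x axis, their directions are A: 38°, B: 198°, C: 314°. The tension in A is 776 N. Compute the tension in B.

Resolve: ΣF_x = 776 cos 38° + T_B cos 198° + T_C cos 314° = 0.
        ΣF_y = 776 sin 38° + T_B sin 198° + T_C sin 314° = 0.
The known terms sum to (611.5, 477.8) N, so -0.9511 T_B + 0.6947 T_C = -611.5 and -0.3090 T_B − 0.7193 T_C = -477.8.
Solving simultaneously: T_B = 858.6 N, T_C = 295.3 N.

T_B ≈ 859 N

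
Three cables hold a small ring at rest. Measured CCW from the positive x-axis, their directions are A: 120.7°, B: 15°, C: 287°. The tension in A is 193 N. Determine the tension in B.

Resolve: ΣF_x = 193 cos 120.7° + T_B cos 15° + T_C cos 287° = 0.
        ΣF_y = 193 sin 120.7° + T_B sin 15° + T_C sin 287° = 0.
The known terms sum to (-98.53, 166) N, so 0.9659 T_B + 0.2924 T_C = 98.53 and 0.2588 T_B − 0.9563 T_C = -166.
Solving simultaneously: T_B = 45.74 N, T_C = 185.9 N.

T_B ≈ 45.7 N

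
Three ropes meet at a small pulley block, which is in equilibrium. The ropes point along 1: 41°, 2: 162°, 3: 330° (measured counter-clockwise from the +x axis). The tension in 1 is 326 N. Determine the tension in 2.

T_2 ≈ 1480 N

Resolve: ΣF_x = 326 cos 41° + T_2 cos 162° + T_3 cos 330° = 0.
        ΣF_y = 326 sin 41° + T_2 sin 162° + T_3 sin 330° = 0.
The known terms sum to (246, 213.9) N, so -0.9511 T_2 + 0.8660 T_3 = -246 and 0.3090 T_2 − 0.5000 T_3 = -213.9.
Solving simultaneously: T_2 = 1483 N, T_3 = 1344 N.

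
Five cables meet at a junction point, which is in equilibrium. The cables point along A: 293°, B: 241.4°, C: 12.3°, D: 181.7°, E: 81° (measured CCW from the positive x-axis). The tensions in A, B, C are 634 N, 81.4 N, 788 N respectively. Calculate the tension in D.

T_D ≈ 1060 N

Resolve: ΣF_x = 634 cos 293° + 81.4 cos 241.4° + 788 cos 12.3° + T_D cos 181.7° + T_E cos 81° = 0.
        ΣF_y = 634 sin 293° + 81.4 sin 241.4° + 788 sin 12.3° + T_D sin 181.7° + T_E sin 81° = 0.
The known terms sum to (978.7, -487.2) N, so -0.9996 T_D + 0.1564 T_E = -978.7 and -0.0297 T_D + 0.9877 T_E = 487.2.
Solving simultaneously: T_D = 1061 N, T_E = 525.1 N.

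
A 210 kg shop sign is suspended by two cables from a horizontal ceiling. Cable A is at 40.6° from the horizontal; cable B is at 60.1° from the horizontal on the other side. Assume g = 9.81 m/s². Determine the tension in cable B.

T_B ≈ 1590 N

Weight W = 210 × 9.81 = 2060 N acts straight down.
Horizontal: T_A cos 40.6° = T_B cos 60.1°  →  T_A = 0.6565 T_B.
Vertical: T_A sin 40.6° + T_B sin 60.1° = 2060.
Substituting the horizontal relation into the vertical equation gives 1.294 T_B = 2060, so T_B = 1592 N.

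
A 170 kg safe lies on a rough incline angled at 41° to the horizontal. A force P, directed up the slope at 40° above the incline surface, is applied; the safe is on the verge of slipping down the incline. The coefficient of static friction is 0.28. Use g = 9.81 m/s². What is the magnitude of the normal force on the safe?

N ≈ 445 N

On the verge of sliding down the incline, friction equals μN and acts up the slope.
Perpendicular: N + P sin 40° = W cos 41° = 1259 N.
Along incline: P cos 40° + μN = W sin 41° with W sin 41° = 1094 N.
Solving the pair for P and N: P = 1266 N, N = 445.1 N (and f = μN = 124.6 N).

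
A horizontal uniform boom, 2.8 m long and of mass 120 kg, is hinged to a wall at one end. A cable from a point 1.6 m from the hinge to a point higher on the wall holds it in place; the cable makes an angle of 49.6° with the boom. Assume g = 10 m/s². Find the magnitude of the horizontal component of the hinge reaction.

Take torques about the hinge: T sin 49.6° · 1.6 = 120×10×1.4 = 1680 N·m.
So T = 1680 / (0.7615 × 1.6) = 1378.8 N.
ΣF_x = 0: H_x = T cos 49.6° = 893.62 N.

H_x ≈ 894 N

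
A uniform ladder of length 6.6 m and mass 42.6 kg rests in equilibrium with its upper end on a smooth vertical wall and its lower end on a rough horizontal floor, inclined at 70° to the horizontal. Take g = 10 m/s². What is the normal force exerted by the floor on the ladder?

N_floor ≈ 426 N

ΣF_y = 0: N_floor = 42.6×10 = 426 N.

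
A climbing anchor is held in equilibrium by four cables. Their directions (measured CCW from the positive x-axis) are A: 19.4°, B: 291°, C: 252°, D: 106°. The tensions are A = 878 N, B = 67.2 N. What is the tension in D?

Resolve: ΣF_x = 878 cos 19.4° + 67.2 cos 291° + T_C cos 252° + T_D cos 106° = 0.
        ΣF_y = 878 sin 19.4° + 67.2 sin 291° + T_C sin 252° + T_D sin 106° = 0.
The known terms sum to (852.2, 228.9) N, so -0.3090 T_C − 0.2756 T_D = -852.2 and -0.9511 T_C + 0.9613 T_D = -228.9.
Solving simultaneously: T_C = 1578 N, T_D = 1323 N.

T_D ≈ 1320 N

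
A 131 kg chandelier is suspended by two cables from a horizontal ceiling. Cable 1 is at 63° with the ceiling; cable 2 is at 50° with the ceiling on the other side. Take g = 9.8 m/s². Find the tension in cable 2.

T_2 ≈ 633 N

Weight W = 131 × 9.8 = 1284 N acts straight down.
Horizontal: T_1 cos 63° = T_2 cos 50°  →  T_1 = 1.416 T_2.
Vertical: T_1 sin 63° + T_2 sin 50° = 1284.
Substituting the horizontal relation into the vertical equation gives 2.028 T_2 = 1284, so T_2 = 633.2 N.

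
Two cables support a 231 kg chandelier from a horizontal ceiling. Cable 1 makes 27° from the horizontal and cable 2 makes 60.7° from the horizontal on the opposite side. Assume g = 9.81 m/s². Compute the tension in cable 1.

T_1 ≈ 1110 N

Weight W = 231 × 9.81 = 2266 N acts straight down.
Horizontal: T_1 cos 27° = T_2 cos 60.7°  →  T_2 = 1.821 T_1.
Vertical: T_1 sin 27° + T_2 sin 60.7° = 2266.
Substituting the horizontal relation into the vertical equation gives 2.042 T_1 = 2266, so T_1 = 1110 N.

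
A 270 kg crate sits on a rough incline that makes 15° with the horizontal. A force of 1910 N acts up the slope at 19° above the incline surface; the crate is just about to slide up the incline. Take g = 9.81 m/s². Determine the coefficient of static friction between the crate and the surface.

On the verge of sliding up the incline, friction is at its maximum μN and acts down the slope.
Perpendicular to incline: N = W cos 15° − P sin 19° = 2558 − 621.8 = 1937 N.
Along incline: P cos 19° − μN = W sin 15° → μ = −(W sin 15° − P cos 19°) / N = 0.5785.

μ ≈ 0.579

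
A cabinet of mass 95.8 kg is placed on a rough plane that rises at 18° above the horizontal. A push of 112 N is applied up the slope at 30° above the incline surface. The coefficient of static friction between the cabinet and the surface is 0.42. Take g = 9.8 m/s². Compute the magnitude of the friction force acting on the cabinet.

Axes along / perpendicular to the incline. W sin 18° = 290.1 N down-slope; W cos 18° = 892.9 N into the surface.
Perpendicular: N = W cos 18° − P sin 30° = 892.9 − 56 = 836.9 N.
Along incline: P cos 30° + f = W sin 18° (friction acts up-slope) → f = 290.1 − 96.99 = 193.1 N.
|f| = 193.1 N ≤ μN = 351.5 N, so the cabinet is indeed static.

f ≈ 193 N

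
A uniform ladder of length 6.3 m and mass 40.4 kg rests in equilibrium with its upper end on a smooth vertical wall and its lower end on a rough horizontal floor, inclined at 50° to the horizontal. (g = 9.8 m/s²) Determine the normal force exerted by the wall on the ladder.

N_wall ≈ 166 N

Torques about the foot: N_wall · 6.3 sin 50° = 40.4×9.8×3.15 cos 50° → N_wall = 166.11 N.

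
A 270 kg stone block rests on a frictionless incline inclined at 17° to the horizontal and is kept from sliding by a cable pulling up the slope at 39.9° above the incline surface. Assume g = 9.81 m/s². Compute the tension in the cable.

Take axes along and perpendicular to the incline. Weight components: W sin 17° = 774.4 N down-slope, W cos 17° = 2533 N into the surface.
Along incline: T cos 39.9° = W sin 17° → T = 1009 N.
Perpendicular: N = W cos 17° − T sin 39.9° = 1885 N.

T ≈ 1010 N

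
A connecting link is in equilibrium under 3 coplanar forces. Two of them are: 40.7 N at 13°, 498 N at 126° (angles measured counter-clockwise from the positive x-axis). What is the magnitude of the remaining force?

F ≈ 484 N

Sum the known components: ΣF_x = -253.1 N, ΣF_y = 412 N.
For equilibrium the remaining force must supply (−ΣF_x, −ΣF_y) = (253.1, -412) N.
Magnitude = √((253.1)² + (-412)²) = 483.6 N; direction = atan2(-412, 253.1) = 301.6°.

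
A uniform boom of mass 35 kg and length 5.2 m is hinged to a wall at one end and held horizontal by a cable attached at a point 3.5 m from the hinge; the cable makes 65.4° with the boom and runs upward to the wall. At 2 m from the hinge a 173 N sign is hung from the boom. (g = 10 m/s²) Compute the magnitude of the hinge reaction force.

|H| ≈ 232 N

Take torques about the hinge: T sin 65.4° · 3.5 = 35×10×2.6 + 173×2 = 1256 N·m.
So T = 1256 / (0.9092 × 3.5) = 394.68 N.
ΣF_x = 0: H_x = T cos 65.4° = 164.3 N.
ΣF_y = 0: H_y = (35×10 + 173) − T sin 65.4° = 523 − 358.86 = 164.14 N.
|H| = √(H_x² + H_y²) = √((164.3)² + (164.14)²) = 232.24 N.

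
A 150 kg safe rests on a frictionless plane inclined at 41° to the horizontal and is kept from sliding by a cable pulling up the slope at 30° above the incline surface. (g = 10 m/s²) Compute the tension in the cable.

Take axes along and perpendicular to the incline. Weight components: W sin 41° = 984.1 N down-slope, W cos 41° = 1132 N into the surface.
Along incline: T cos 30° = W sin 41° → T = 1136 N.
Perpendicular: N = W cos 41° − T sin 30° = 563.9 N.

T ≈ 1140 N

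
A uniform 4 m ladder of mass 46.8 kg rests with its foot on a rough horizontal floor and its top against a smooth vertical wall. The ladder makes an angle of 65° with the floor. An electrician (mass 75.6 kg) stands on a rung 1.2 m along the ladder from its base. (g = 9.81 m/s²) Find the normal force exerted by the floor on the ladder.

N_floor ≈ 1200 N

ΣF_y = 0: N_floor = 46.8×9.81 + 75.6×9.81 = 1200.7 N.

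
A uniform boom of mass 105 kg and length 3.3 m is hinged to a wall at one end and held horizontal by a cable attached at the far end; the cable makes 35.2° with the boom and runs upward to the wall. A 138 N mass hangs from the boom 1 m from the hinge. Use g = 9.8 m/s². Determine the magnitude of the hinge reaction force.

|H| ≈ 997 N

Take torques about the hinge: T sin 35.2° · 3.3 = 105×9.8×1.65 + 138×1 = 1835.8 N·m.
So T = 1835.8 / (0.5764 × 3.3) = 965.11 N.
ΣF_x = 0: H_x = T cos 35.2° = 788.63 N.
ΣF_y = 0: H_y = (105×9.8 + 138) − T sin 35.2° = 1167 − 556.32 = 610.68 N.
|H| = √(H_x² + H_y²) = √((788.63)² + (610.68)²) = 997.43 N.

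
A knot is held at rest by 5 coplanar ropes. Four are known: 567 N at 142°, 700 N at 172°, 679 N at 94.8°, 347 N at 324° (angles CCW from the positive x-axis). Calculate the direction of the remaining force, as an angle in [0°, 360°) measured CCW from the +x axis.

θ ≈ 315°

Sum the known components: ΣF_x = -916.1 N, ΣF_y = 919.2 N.
For equilibrium the remaining force must supply (−ΣF_x, −ΣF_y) = (916.1, -919.2) N.
Magnitude = √((916.1)² + (-919.2)²) = 1298 N; direction = atan2(-919.2, 916.1) = 314.9°.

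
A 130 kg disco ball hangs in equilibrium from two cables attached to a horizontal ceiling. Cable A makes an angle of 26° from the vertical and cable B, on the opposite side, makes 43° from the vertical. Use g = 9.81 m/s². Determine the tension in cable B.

T_B ≈ 599 N

Angles from the horizontal: cable A is 90° − 26° = 64°, cable B is 90° − 43° = 47°.
Weight W = 130 × 9.81 = 1275 N acts straight down.
Horizontal: T_A cos 64° = T_B cos 47°  →  T_A = 1.556 T_B.
Vertical: T_A sin 64° + T_B sin 47° = 1275.
Substituting the horizontal relation into the vertical equation gives 2.13 T_B = 1275, so T_B = 598.8 N.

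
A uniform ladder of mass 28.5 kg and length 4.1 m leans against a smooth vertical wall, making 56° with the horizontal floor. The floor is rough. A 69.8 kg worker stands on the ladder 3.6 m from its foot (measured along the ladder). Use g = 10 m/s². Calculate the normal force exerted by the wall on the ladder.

N_wall ≈ 510 N

Torques about the foot: N_wall · 4.1 sin 56° = 28.5×10×2.05 cos 56° + 69.8×10×3.6 cos 56° → N_wall = 509.51 N.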